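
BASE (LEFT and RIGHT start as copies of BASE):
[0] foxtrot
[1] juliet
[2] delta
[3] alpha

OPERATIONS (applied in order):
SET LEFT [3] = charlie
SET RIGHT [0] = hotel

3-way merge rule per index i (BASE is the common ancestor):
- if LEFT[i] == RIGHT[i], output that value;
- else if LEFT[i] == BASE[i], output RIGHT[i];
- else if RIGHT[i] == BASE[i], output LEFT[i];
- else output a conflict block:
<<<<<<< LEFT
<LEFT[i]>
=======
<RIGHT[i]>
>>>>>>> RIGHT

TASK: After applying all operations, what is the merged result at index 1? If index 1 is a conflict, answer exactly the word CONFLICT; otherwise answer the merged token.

Final LEFT:  [foxtrot, juliet, delta, charlie]
Final RIGHT: [hotel, juliet, delta, alpha]
i=0: L=foxtrot=BASE, R=hotel -> take RIGHT -> hotel
i=1: L=juliet R=juliet -> agree -> juliet
i=2: L=delta R=delta -> agree -> delta
i=3: L=charlie, R=alpha=BASE -> take LEFT -> charlie
Index 1 -> juliet

Answer: juliet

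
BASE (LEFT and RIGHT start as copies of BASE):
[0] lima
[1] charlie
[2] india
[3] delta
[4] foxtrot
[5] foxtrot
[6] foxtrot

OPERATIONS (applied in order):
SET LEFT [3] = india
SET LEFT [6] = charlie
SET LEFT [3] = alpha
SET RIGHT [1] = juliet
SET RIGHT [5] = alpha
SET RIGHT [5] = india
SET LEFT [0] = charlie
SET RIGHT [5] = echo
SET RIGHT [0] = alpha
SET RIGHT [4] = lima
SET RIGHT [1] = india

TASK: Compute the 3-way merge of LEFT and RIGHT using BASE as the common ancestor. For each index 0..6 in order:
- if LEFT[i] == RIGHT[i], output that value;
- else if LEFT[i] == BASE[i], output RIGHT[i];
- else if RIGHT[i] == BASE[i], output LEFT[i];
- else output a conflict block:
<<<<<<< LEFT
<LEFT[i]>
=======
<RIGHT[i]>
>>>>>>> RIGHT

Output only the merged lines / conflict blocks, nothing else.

Final LEFT:  [charlie, charlie, india, alpha, foxtrot, foxtrot, charlie]
Final RIGHT: [alpha, india, india, delta, lima, echo, foxtrot]
i=0: BASE=lima L=charlie R=alpha all differ -> CONFLICT
i=1: L=charlie=BASE, R=india -> take RIGHT -> india
i=2: L=india R=india -> agree -> india
i=3: L=alpha, R=delta=BASE -> take LEFT -> alpha
i=4: L=foxtrot=BASE, R=lima -> take RIGHT -> lima
i=5: L=foxtrot=BASE, R=echo -> take RIGHT -> echo
i=6: L=charlie, R=foxtrot=BASE -> take LEFT -> charlie

Answer: <<<<<<< LEFT
charlie
=======
alpha
>>>>>>> RIGHT
india
india
alpha
lima
echo
charlie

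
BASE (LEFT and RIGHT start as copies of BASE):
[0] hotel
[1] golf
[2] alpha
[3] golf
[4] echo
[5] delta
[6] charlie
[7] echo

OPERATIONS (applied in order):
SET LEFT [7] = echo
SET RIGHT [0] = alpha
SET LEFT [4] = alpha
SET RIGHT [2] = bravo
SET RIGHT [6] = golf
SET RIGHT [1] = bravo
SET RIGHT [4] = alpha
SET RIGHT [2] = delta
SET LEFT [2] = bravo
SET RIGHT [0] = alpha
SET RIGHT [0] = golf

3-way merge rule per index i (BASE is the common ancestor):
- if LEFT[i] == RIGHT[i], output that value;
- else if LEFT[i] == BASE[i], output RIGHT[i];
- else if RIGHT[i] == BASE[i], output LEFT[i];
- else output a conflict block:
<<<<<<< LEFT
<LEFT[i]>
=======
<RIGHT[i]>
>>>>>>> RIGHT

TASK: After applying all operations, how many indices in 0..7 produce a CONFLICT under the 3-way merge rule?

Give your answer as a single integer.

Final LEFT:  [hotel, golf, bravo, golf, alpha, delta, charlie, echo]
Final RIGHT: [golf, bravo, delta, golf, alpha, delta, golf, echo]
i=0: L=hotel=BASE, R=golf -> take RIGHT -> golf
i=1: L=golf=BASE, R=bravo -> take RIGHT -> bravo
i=2: BASE=alpha L=bravo R=delta all differ -> CONFLICT
i=3: L=golf R=golf -> agree -> golf
i=4: L=alpha R=alpha -> agree -> alpha
i=5: L=delta R=delta -> agree -> delta
i=6: L=charlie=BASE, R=golf -> take RIGHT -> golf
i=7: L=echo R=echo -> agree -> echo
Conflict count: 1

Answer: 1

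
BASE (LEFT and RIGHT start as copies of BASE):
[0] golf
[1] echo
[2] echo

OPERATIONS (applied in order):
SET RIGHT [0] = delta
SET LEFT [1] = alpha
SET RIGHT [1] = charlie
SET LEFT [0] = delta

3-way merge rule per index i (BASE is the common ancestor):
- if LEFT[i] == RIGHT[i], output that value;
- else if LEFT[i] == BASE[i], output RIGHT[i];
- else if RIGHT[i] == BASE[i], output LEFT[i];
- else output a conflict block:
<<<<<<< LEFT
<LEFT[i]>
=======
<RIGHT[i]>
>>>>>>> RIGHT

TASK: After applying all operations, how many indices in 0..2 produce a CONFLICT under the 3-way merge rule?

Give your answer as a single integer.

Final LEFT:  [delta, alpha, echo]
Final RIGHT: [delta, charlie, echo]
i=0: L=delta R=delta -> agree -> delta
i=1: BASE=echo L=alpha R=charlie all differ -> CONFLICT
i=2: L=echo R=echo -> agree -> echo
Conflict count: 1

Answer: 1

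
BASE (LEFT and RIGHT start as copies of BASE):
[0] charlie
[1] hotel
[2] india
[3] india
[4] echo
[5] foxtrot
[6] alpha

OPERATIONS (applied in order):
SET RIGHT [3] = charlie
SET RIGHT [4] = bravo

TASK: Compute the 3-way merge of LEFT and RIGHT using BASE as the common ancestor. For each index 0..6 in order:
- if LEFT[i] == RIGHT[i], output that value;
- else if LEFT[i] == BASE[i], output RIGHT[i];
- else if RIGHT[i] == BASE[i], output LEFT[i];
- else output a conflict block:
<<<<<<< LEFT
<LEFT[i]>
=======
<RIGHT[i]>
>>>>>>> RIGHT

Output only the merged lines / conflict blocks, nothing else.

Final LEFT:  [charlie, hotel, india, india, echo, foxtrot, alpha]
Final RIGHT: [charlie, hotel, india, charlie, bravo, foxtrot, alpha]
i=0: L=charlie R=charlie -> agree -> charlie
i=1: L=hotel R=hotel -> agree -> hotel
i=2: L=india R=india -> agree -> india
i=3: L=india=BASE, R=charlie -> take RIGHT -> charlie
i=4: L=echo=BASE, R=bravo -> take RIGHT -> bravo
i=5: L=foxtrot R=foxtrot -> agree -> foxtrot
i=6: L=alpha R=alpha -> agree -> alpha

Answer: charlie
hotel
india
charlie
bravo
foxtrot
alpha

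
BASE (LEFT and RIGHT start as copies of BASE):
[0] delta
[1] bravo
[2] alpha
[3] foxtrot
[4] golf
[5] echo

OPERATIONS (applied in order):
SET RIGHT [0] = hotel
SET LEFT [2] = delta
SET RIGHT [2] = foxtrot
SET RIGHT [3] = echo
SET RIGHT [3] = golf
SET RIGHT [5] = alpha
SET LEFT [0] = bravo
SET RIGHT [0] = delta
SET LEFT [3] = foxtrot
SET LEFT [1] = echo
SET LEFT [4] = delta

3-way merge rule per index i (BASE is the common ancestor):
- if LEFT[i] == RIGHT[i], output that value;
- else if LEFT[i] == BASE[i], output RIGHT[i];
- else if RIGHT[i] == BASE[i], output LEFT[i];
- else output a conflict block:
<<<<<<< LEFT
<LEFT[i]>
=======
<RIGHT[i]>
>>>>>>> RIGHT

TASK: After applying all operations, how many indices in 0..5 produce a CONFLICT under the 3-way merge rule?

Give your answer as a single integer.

Answer: 1

Derivation:
Final LEFT:  [bravo, echo, delta, foxtrot, delta, echo]
Final RIGHT: [delta, bravo, foxtrot, golf, golf, alpha]
i=0: L=bravo, R=delta=BASE -> take LEFT -> bravo
i=1: L=echo, R=bravo=BASE -> take LEFT -> echo
i=2: BASE=alpha L=delta R=foxtrot all differ -> CONFLICT
i=3: L=foxtrot=BASE, R=golf -> take RIGHT -> golf
i=4: L=delta, R=golf=BASE -> take LEFT -> delta
i=5: L=echo=BASE, R=alpha -> take RIGHT -> alpha
Conflict count: 1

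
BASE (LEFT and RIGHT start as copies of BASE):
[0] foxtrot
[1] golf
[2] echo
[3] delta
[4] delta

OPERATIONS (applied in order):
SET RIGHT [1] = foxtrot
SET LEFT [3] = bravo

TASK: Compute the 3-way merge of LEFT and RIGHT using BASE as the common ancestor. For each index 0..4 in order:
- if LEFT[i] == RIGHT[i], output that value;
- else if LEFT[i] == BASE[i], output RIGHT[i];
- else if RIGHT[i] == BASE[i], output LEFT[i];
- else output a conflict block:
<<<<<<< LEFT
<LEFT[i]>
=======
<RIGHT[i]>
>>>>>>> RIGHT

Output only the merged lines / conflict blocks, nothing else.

Final LEFT:  [foxtrot, golf, echo, bravo, delta]
Final RIGHT: [foxtrot, foxtrot, echo, delta, delta]
i=0: L=foxtrot R=foxtrot -> agree -> foxtrot
i=1: L=golf=BASE, R=foxtrot -> take RIGHT -> foxtrot
i=2: L=echo R=echo -> agree -> echo
i=3: L=bravo, R=delta=BASE -> take LEFT -> bravo
i=4: L=delta R=delta -> agree -> delta

Answer: foxtrot
foxtrot
echo
bravo
delta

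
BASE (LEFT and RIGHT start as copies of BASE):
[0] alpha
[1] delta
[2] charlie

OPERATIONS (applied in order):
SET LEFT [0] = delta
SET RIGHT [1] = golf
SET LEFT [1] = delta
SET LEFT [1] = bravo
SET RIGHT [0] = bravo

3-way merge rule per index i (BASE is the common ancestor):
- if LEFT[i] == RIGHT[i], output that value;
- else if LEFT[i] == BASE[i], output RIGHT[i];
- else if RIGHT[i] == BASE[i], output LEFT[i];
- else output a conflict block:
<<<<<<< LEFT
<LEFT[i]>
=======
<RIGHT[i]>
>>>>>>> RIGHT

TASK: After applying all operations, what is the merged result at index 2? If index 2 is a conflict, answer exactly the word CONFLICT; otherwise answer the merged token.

Final LEFT:  [delta, bravo, charlie]
Final RIGHT: [bravo, golf, charlie]
i=0: BASE=alpha L=delta R=bravo all differ -> CONFLICT
i=1: BASE=delta L=bravo R=golf all differ -> CONFLICT
i=2: L=charlie R=charlie -> agree -> charlie
Index 2 -> charlie

Answer: charlie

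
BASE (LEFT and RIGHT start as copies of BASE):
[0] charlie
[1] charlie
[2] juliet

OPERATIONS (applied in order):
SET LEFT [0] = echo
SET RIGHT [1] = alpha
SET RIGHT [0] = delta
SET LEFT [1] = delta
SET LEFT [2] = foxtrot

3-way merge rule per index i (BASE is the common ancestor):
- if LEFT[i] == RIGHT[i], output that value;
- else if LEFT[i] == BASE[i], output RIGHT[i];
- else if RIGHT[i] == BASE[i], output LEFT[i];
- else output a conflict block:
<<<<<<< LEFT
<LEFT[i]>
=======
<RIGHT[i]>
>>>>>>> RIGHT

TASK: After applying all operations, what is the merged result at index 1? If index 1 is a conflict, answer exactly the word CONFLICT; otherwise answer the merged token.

Final LEFT:  [echo, delta, foxtrot]
Final RIGHT: [delta, alpha, juliet]
i=0: BASE=charlie L=echo R=delta all differ -> CONFLICT
i=1: BASE=charlie L=delta R=alpha all differ -> CONFLICT
i=2: L=foxtrot, R=juliet=BASE -> take LEFT -> foxtrot
Index 1 -> CONFLICT

Answer: CONFLICT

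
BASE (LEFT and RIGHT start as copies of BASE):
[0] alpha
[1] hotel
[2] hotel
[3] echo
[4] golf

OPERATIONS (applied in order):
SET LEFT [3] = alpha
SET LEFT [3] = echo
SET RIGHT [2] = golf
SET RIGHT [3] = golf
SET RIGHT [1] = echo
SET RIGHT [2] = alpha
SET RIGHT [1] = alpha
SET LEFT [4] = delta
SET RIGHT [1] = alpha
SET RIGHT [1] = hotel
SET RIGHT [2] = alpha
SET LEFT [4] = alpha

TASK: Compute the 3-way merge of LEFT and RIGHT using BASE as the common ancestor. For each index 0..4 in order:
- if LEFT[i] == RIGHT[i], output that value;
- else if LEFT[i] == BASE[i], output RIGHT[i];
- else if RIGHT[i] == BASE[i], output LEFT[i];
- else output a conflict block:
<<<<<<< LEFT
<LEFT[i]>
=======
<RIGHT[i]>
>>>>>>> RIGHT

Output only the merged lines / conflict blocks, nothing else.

Final LEFT:  [alpha, hotel, hotel, echo, alpha]
Final RIGHT: [alpha, hotel, alpha, golf, golf]
i=0: L=alpha R=alpha -> agree -> alpha
i=1: L=hotel R=hotel -> agree -> hotel
i=2: L=hotel=BASE, R=alpha -> take RIGHT -> alpha
i=3: L=echo=BASE, R=golf -> take RIGHT -> golf
i=4: L=alpha, R=golf=BASE -> take LEFT -> alpha

Answer: alpha
hotel
alpha
golf
alpha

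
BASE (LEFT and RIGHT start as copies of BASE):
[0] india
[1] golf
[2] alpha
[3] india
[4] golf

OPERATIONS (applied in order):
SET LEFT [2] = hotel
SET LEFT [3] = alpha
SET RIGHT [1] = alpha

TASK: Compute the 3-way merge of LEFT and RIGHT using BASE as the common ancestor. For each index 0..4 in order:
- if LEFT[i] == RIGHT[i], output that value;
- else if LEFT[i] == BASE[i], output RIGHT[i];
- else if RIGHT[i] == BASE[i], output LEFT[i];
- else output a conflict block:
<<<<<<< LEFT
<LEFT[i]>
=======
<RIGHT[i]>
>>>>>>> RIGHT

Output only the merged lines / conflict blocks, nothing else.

Answer: india
alpha
hotel
alpha
golf

Derivation:
Final LEFT:  [india, golf, hotel, alpha, golf]
Final RIGHT: [india, alpha, alpha, india, golf]
i=0: L=india R=india -> agree -> india
i=1: L=golf=BASE, R=alpha -> take RIGHT -> alpha
i=2: L=hotel, R=alpha=BASE -> take LEFT -> hotel
i=3: L=alpha, R=india=BASE -> take LEFT -> alpha
i=4: L=golf R=golf -> agree -> golf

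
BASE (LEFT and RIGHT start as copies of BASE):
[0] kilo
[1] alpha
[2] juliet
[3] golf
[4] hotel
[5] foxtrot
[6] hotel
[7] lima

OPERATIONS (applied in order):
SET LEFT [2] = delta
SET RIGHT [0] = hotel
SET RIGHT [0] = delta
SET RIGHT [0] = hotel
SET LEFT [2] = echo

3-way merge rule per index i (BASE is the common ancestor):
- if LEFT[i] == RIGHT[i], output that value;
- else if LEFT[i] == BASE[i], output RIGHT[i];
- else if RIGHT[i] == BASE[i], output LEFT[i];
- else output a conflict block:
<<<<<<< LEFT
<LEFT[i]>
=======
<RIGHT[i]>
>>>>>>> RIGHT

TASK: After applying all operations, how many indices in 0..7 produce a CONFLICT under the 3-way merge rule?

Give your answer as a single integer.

Answer: 0

Derivation:
Final LEFT:  [kilo, alpha, echo, golf, hotel, foxtrot, hotel, lima]
Final RIGHT: [hotel, alpha, juliet, golf, hotel, foxtrot, hotel, lima]
i=0: L=kilo=BASE, R=hotel -> take RIGHT -> hotel
i=1: L=alpha R=alpha -> agree -> alpha
i=2: L=echo, R=juliet=BASE -> take LEFT -> echo
i=3: L=golf R=golf -> agree -> golf
i=4: L=hotel R=hotel -> agree -> hotel
i=5: L=foxtrot R=foxtrot -> agree -> foxtrot
i=6: L=hotel R=hotel -> agree -> hotel
i=7: L=lima R=lima -> agree -> lima
Conflict count: 0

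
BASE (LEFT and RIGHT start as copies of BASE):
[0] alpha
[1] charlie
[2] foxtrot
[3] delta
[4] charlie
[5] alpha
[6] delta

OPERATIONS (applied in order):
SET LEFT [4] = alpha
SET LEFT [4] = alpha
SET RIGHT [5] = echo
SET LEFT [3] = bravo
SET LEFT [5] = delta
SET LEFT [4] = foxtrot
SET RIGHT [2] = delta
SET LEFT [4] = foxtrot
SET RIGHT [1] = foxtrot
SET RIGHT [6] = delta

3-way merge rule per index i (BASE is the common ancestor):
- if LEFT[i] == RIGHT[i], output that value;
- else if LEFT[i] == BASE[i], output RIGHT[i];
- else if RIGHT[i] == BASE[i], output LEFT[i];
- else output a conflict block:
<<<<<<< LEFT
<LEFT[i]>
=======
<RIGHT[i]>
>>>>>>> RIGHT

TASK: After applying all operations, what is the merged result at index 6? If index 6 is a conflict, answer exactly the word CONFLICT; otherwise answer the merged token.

Final LEFT:  [alpha, charlie, foxtrot, bravo, foxtrot, delta, delta]
Final RIGHT: [alpha, foxtrot, delta, delta, charlie, echo, delta]
i=0: L=alpha R=alpha -> agree -> alpha
i=1: L=charlie=BASE, R=foxtrot -> take RIGHT -> foxtrot
i=2: L=foxtrot=BASE, R=delta -> take RIGHT -> delta
i=3: L=bravo, R=delta=BASE -> take LEFT -> bravo
i=4: L=foxtrot, R=charlie=BASE -> take LEFT -> foxtrot
i=5: BASE=alpha L=delta R=echo all differ -> CONFLICT
i=6: L=delta R=delta -> agree -> delta
Index 6 -> delta

Answer: delta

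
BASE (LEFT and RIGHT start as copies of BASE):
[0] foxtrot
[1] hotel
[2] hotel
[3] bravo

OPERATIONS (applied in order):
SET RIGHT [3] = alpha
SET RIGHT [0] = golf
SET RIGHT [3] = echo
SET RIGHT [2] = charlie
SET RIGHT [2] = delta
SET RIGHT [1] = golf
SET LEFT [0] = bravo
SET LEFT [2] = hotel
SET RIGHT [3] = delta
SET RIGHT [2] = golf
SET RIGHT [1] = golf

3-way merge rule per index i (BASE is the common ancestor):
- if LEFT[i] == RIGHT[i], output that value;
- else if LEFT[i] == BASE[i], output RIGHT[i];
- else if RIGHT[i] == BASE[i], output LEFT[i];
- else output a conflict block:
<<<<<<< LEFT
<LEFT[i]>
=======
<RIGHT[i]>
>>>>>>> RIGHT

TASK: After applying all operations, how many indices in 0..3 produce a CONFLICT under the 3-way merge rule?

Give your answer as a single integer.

Answer: 1

Derivation:
Final LEFT:  [bravo, hotel, hotel, bravo]
Final RIGHT: [golf, golf, golf, delta]
i=0: BASE=foxtrot L=bravo R=golf all differ -> CONFLICT
i=1: L=hotel=BASE, R=golf -> take RIGHT -> golf
i=2: L=hotel=BASE, R=golf -> take RIGHT -> golf
i=3: L=bravo=BASE, R=delta -> take RIGHT -> delta
Conflict count: 1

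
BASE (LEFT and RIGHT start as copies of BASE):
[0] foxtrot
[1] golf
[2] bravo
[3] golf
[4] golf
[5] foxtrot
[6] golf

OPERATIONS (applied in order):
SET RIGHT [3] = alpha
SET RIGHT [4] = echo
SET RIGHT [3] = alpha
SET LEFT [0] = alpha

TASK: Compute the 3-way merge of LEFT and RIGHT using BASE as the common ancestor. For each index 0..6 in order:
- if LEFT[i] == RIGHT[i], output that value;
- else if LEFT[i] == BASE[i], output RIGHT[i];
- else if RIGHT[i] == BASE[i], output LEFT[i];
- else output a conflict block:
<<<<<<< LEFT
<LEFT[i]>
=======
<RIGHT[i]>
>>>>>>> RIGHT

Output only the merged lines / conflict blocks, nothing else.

Answer: alpha
golf
bravo
alpha
echo
foxtrot
golf

Derivation:
Final LEFT:  [alpha, golf, bravo, golf, golf, foxtrot, golf]
Final RIGHT: [foxtrot, golf, bravo, alpha, echo, foxtrot, golf]
i=0: L=alpha, R=foxtrot=BASE -> take LEFT -> alpha
i=1: L=golf R=golf -> agree -> golf
i=2: L=bravo R=bravo -> agree -> bravo
i=3: L=golf=BASE, R=alpha -> take RIGHT -> alpha
i=4: L=golf=BASE, R=echo -> take RIGHT -> echo
i=5: L=foxtrot R=foxtrot -> agree -> foxtrot
i=6: L=golf R=golf -> agree -> golf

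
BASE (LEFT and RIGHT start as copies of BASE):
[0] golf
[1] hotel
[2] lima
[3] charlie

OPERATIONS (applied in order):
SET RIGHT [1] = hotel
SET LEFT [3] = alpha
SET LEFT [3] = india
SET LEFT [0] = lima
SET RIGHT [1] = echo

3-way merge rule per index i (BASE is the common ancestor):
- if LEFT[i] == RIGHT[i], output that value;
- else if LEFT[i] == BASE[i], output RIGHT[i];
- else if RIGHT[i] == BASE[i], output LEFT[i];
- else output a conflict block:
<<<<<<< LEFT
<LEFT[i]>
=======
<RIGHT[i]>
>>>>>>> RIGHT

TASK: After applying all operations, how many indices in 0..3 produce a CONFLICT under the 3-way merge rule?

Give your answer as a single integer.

Final LEFT:  [lima, hotel, lima, india]
Final RIGHT: [golf, echo, lima, charlie]
i=0: L=lima, R=golf=BASE -> take LEFT -> lima
i=1: L=hotel=BASE, R=echo -> take RIGHT -> echo
i=2: L=lima R=lima -> agree -> lima
i=3: L=india, R=charlie=BASE -> take LEFT -> india
Conflict count: 0

Answer: 0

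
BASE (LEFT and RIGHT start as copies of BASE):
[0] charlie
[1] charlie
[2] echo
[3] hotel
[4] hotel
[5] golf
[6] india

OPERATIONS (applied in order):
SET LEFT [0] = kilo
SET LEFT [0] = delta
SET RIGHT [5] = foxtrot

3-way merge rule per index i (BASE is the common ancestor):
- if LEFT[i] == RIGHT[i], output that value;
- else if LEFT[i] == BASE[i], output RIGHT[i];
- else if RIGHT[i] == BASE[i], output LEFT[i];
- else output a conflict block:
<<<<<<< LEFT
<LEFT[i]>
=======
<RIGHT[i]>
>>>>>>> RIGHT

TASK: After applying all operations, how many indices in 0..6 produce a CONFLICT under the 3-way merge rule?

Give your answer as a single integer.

Final LEFT:  [delta, charlie, echo, hotel, hotel, golf, india]
Final RIGHT: [charlie, charlie, echo, hotel, hotel, foxtrot, india]
i=0: L=delta, R=charlie=BASE -> take LEFT -> delta
i=1: L=charlie R=charlie -> agree -> charlie
i=2: L=echo R=echo -> agree -> echo
i=3: L=hotel R=hotel -> agree -> hotel
i=4: L=hotel R=hotel -> agree -> hotel
i=5: L=golf=BASE, R=foxtrot -> take RIGHT -> foxtrot
i=6: L=india R=india -> agree -> india
Conflict count: 0

Answer: 0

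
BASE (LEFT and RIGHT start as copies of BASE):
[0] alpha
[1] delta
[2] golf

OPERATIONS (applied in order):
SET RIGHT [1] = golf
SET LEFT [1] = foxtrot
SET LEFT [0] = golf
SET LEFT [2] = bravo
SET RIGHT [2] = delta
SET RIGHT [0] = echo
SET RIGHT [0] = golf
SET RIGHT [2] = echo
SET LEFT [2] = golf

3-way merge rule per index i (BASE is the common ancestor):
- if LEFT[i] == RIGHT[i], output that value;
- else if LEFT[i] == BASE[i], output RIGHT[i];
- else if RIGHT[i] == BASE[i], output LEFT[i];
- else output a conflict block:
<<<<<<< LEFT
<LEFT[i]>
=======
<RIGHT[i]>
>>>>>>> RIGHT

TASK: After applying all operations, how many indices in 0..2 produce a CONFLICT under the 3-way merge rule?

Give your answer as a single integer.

Answer: 1

Derivation:
Final LEFT:  [golf, foxtrot, golf]
Final RIGHT: [golf, golf, echo]
i=0: L=golf R=golf -> agree -> golf
i=1: BASE=delta L=foxtrot R=golf all differ -> CONFLICT
i=2: L=golf=BASE, R=echo -> take RIGHT -> echo
Conflict count: 1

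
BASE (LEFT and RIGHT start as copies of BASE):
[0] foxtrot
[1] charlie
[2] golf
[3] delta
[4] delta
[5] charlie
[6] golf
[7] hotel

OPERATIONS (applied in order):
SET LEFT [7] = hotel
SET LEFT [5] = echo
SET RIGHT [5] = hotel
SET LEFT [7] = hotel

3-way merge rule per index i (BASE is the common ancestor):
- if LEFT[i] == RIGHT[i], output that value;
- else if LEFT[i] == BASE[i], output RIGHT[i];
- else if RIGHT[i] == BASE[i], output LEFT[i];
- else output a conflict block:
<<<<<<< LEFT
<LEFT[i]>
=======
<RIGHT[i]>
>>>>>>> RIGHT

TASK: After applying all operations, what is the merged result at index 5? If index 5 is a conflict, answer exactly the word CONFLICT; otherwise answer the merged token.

Final LEFT:  [foxtrot, charlie, golf, delta, delta, echo, golf, hotel]
Final RIGHT: [foxtrot, charlie, golf, delta, delta, hotel, golf, hotel]
i=0: L=foxtrot R=foxtrot -> agree -> foxtrot
i=1: L=charlie R=charlie -> agree -> charlie
i=2: L=golf R=golf -> agree -> golf
i=3: L=delta R=delta -> agree -> delta
i=4: L=delta R=delta -> agree -> delta
i=5: BASE=charlie L=echo R=hotel all differ -> CONFLICT
i=6: L=golf R=golf -> agree -> golf
i=7: L=hotel R=hotel -> agree -> hotel
Index 5 -> CONFLICT

Answer: CONFLICT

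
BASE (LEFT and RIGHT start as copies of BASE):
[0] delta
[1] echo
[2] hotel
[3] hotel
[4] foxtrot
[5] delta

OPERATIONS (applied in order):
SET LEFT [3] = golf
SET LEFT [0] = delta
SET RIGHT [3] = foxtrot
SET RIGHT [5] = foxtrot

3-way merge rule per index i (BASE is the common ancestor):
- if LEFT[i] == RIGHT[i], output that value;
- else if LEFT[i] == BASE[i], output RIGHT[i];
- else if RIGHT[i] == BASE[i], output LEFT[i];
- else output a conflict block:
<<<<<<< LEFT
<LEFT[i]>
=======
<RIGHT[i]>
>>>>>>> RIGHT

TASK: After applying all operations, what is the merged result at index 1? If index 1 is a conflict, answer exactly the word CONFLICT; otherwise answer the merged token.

Final LEFT:  [delta, echo, hotel, golf, foxtrot, delta]
Final RIGHT: [delta, echo, hotel, foxtrot, foxtrot, foxtrot]
i=0: L=delta R=delta -> agree -> delta
i=1: L=echo R=echo -> agree -> echo
i=2: L=hotel R=hotel -> agree -> hotel
i=3: BASE=hotel L=golf R=foxtrot all differ -> CONFLICT
i=4: L=foxtrot R=foxtrot -> agree -> foxtrot
i=5: L=delta=BASE, R=foxtrot -> take RIGHT -> foxtrot
Index 1 -> echo

Answer: echo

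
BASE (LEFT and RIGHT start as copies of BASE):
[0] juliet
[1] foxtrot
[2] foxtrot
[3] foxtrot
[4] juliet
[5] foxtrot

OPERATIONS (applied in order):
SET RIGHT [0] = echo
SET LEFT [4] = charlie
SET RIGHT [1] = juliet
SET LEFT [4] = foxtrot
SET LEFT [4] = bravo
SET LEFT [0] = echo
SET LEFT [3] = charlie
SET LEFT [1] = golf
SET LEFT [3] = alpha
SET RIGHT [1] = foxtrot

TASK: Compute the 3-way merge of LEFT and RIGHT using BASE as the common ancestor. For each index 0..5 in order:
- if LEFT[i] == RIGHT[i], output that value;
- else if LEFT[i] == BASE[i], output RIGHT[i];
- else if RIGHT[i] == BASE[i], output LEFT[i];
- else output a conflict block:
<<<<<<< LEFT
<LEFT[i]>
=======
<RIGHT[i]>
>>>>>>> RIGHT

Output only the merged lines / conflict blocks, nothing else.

Answer: echo
golf
foxtrot
alpha
bravo
foxtrot

Derivation:
Final LEFT:  [echo, golf, foxtrot, alpha, bravo, foxtrot]
Final RIGHT: [echo, foxtrot, foxtrot, foxtrot, juliet, foxtrot]
i=0: L=echo R=echo -> agree -> echo
i=1: L=golf, R=foxtrot=BASE -> take LEFT -> golf
i=2: L=foxtrot R=foxtrot -> agree -> foxtrot
i=3: L=alpha, R=foxtrot=BASE -> take LEFT -> alpha
i=4: L=bravo, R=juliet=BASE -> take LEFT -> bravo
i=5: L=foxtrot R=foxtrot -> agree -> foxtrot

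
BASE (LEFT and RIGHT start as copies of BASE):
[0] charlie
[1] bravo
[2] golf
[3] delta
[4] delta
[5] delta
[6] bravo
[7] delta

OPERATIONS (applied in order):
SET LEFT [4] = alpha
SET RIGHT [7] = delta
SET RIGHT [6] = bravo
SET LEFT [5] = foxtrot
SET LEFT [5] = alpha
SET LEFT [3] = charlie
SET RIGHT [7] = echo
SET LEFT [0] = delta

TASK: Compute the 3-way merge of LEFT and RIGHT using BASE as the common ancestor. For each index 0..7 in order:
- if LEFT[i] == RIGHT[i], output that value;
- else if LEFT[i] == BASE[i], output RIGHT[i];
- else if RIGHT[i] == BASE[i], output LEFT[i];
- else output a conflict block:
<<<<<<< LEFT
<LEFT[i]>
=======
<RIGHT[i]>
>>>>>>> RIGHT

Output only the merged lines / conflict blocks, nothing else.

Answer: delta
bravo
golf
charlie
alpha
alpha
bravo
echo

Derivation:
Final LEFT:  [delta, bravo, golf, charlie, alpha, alpha, bravo, delta]
Final RIGHT: [charlie, bravo, golf, delta, delta, delta, bravo, echo]
i=0: L=delta, R=charlie=BASE -> take LEFT -> delta
i=1: L=bravo R=bravo -> agree -> bravo
i=2: L=golf R=golf -> agree -> golf
i=3: L=charlie, R=delta=BASE -> take LEFT -> charlie
i=4: L=alpha, R=delta=BASE -> take LEFT -> alpha
i=5: L=alpha, R=delta=BASE -> take LEFT -> alpha
i=6: L=bravo R=bravo -> agree -> bravo
i=7: L=delta=BASE, R=echo -> take RIGHT -> echo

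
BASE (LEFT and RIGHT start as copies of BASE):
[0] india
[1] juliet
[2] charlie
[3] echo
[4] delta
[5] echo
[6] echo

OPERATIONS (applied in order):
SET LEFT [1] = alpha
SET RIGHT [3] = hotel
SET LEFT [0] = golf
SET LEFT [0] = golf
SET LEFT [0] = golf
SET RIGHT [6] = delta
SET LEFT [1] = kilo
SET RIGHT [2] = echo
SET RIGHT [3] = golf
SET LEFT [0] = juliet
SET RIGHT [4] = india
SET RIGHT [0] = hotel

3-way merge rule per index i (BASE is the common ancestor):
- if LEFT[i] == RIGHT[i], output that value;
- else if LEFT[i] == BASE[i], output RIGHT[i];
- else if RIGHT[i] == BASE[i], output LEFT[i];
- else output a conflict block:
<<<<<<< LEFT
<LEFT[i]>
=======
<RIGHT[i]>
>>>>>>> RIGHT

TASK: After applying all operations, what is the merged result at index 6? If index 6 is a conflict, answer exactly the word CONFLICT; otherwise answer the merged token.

Final LEFT:  [juliet, kilo, charlie, echo, delta, echo, echo]
Final RIGHT: [hotel, juliet, echo, golf, india, echo, delta]
i=0: BASE=india L=juliet R=hotel all differ -> CONFLICT
i=1: L=kilo, R=juliet=BASE -> take LEFT -> kilo
i=2: L=charlie=BASE, R=echo -> take RIGHT -> echo
i=3: L=echo=BASE, R=golf -> take RIGHT -> golf
i=4: L=delta=BASE, R=india -> take RIGHT -> india
i=5: L=echo R=echo -> agree -> echo
i=6: L=echo=BASE, R=delta -> take RIGHT -> delta
Index 6 -> delta

Answer: delta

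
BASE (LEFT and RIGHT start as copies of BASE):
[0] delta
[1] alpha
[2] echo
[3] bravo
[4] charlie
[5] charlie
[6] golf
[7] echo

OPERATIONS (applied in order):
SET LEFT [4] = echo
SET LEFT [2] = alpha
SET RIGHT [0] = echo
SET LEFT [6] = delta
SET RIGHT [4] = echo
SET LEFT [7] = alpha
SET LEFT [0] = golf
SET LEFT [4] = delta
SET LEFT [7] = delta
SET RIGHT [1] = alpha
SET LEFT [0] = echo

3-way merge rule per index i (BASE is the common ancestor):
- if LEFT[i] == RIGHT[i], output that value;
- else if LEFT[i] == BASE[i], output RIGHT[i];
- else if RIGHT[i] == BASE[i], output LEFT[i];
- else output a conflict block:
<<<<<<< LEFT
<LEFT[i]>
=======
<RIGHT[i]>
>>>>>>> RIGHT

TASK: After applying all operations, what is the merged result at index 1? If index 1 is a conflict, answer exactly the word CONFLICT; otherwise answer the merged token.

Final LEFT:  [echo, alpha, alpha, bravo, delta, charlie, delta, delta]
Final RIGHT: [echo, alpha, echo, bravo, echo, charlie, golf, echo]
i=0: L=echo R=echo -> agree -> echo
i=1: L=alpha R=alpha -> agree -> alpha
i=2: L=alpha, R=echo=BASE -> take LEFT -> alpha
i=3: L=bravo R=bravo -> agree -> bravo
i=4: BASE=charlie L=delta R=echo all differ -> CONFLICT
i=5: L=charlie R=charlie -> agree -> charlie
i=6: L=delta, R=golf=BASE -> take LEFT -> delta
i=7: L=delta, R=echo=BASE -> take LEFT -> delta
Index 1 -> alpha

Answer: alpha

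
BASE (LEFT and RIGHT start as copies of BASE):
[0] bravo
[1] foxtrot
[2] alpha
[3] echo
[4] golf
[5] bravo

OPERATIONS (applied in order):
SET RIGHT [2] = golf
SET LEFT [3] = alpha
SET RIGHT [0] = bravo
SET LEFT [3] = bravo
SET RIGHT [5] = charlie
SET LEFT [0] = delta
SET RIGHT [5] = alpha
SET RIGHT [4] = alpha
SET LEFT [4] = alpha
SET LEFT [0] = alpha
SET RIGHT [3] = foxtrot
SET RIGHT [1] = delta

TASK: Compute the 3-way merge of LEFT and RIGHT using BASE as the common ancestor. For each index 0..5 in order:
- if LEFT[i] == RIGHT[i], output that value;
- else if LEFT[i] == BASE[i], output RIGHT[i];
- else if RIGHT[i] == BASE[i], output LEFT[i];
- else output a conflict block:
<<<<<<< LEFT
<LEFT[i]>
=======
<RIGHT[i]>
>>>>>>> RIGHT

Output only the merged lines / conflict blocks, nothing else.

Final LEFT:  [alpha, foxtrot, alpha, bravo, alpha, bravo]
Final RIGHT: [bravo, delta, golf, foxtrot, alpha, alpha]
i=0: L=alpha, R=bravo=BASE -> take LEFT -> alpha
i=1: L=foxtrot=BASE, R=delta -> take RIGHT -> delta
i=2: L=alpha=BASE, R=golf -> take RIGHT -> golf
i=3: BASE=echo L=bravo R=foxtrot all differ -> CONFLICT
i=4: L=alpha R=alpha -> agree -> alpha
i=5: L=bravo=BASE, R=alpha -> take RIGHT -> alpha

Answer: alpha
delta
golf
<<<<<<< LEFT
bravo
=======
foxtrot
>>>>>>> RIGHT
alpha
alpha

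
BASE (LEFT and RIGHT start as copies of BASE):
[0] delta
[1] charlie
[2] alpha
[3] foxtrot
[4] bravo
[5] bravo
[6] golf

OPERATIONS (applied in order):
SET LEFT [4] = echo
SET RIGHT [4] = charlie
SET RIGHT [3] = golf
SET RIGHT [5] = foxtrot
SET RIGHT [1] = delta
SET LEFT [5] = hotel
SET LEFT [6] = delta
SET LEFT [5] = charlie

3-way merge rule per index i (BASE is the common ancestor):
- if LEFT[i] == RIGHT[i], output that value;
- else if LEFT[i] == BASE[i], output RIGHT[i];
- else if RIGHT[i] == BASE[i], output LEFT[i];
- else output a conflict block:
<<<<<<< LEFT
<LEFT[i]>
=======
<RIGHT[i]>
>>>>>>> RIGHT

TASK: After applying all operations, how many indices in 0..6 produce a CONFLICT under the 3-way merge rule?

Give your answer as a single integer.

Final LEFT:  [delta, charlie, alpha, foxtrot, echo, charlie, delta]
Final RIGHT: [delta, delta, alpha, golf, charlie, foxtrot, golf]
i=0: L=delta R=delta -> agree -> delta
i=1: L=charlie=BASE, R=delta -> take RIGHT -> delta
i=2: L=alpha R=alpha -> agree -> alpha
i=3: L=foxtrot=BASE, R=golf -> take RIGHT -> golf
i=4: BASE=bravo L=echo R=charlie all differ -> CONFLICT
i=5: BASE=bravo L=charlie R=foxtrot all differ -> CONFLICT
i=6: L=delta, R=golf=BASE -> take LEFT -> delta
Conflict count: 2

Answer: 2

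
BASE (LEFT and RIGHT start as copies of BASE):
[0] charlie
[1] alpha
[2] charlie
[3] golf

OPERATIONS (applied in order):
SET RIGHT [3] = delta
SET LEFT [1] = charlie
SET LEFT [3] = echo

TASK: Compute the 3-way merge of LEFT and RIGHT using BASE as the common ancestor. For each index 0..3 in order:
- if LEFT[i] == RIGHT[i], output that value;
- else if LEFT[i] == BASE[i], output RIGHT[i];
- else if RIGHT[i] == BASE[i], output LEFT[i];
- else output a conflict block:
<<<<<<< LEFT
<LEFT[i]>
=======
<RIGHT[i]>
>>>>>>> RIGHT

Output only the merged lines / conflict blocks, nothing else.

Answer: charlie
charlie
charlie
<<<<<<< LEFT
echo
=======
delta
>>>>>>> RIGHT

Derivation:
Final LEFT:  [charlie, charlie, charlie, echo]
Final RIGHT: [charlie, alpha, charlie, delta]
i=0: L=charlie R=charlie -> agree -> charlie
i=1: L=charlie, R=alpha=BASE -> take LEFT -> charlie
i=2: L=charlie R=charlie -> agree -> charlie
i=3: BASE=golf L=echo R=delta all differ -> CONFLICT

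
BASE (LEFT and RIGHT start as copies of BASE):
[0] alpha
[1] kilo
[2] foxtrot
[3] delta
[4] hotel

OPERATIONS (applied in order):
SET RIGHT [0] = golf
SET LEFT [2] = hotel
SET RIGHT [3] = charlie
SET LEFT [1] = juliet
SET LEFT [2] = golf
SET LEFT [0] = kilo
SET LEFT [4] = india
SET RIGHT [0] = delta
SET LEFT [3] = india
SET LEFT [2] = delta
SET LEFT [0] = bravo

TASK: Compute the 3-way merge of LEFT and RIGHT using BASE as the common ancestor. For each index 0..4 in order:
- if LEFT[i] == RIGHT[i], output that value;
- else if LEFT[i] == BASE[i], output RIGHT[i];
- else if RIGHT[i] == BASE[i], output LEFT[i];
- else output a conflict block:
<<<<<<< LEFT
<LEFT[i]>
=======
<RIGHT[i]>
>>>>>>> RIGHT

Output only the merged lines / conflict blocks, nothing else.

Answer: <<<<<<< LEFT
bravo
=======
delta
>>>>>>> RIGHT
juliet
delta
<<<<<<< LEFT
india
=======
charlie
>>>>>>> RIGHT
india

Derivation:
Final LEFT:  [bravo, juliet, delta, india, india]
Final RIGHT: [delta, kilo, foxtrot, charlie, hotel]
i=0: BASE=alpha L=bravo R=delta all differ -> CONFLICT
i=1: L=juliet, R=kilo=BASE -> take LEFT -> juliet
i=2: L=delta, R=foxtrot=BASE -> take LEFT -> delta
i=3: BASE=delta L=india R=charlie all differ -> CONFLICT
i=4: L=india, R=hotel=BASE -> take LEFT -> india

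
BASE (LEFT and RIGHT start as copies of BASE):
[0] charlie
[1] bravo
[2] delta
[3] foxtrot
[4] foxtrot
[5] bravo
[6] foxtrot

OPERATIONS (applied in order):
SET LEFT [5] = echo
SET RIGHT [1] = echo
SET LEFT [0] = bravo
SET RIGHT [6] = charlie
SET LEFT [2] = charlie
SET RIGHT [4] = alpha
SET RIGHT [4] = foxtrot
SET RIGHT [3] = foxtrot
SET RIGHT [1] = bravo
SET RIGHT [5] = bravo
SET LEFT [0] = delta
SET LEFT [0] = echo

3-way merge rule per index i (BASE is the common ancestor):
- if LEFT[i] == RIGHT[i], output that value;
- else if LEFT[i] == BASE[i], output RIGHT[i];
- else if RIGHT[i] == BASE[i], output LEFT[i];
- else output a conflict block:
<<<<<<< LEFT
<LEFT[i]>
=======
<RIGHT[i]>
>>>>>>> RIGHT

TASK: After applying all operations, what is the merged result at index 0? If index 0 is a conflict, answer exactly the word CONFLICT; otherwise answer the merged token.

Final LEFT:  [echo, bravo, charlie, foxtrot, foxtrot, echo, foxtrot]
Final RIGHT: [charlie, bravo, delta, foxtrot, foxtrot, bravo, charlie]
i=0: L=echo, R=charlie=BASE -> take LEFT -> echo
i=1: L=bravo R=bravo -> agree -> bravo
i=2: L=charlie, R=delta=BASE -> take LEFT -> charlie
i=3: L=foxtrot R=foxtrot -> agree -> foxtrot
i=4: L=foxtrot R=foxtrot -> agree -> foxtrot
i=5: L=echo, R=bravo=BASE -> take LEFT -> echo
i=6: L=foxtrot=BASE, R=charlie -> take RIGHT -> charlie
Index 0 -> echo

Answer: echo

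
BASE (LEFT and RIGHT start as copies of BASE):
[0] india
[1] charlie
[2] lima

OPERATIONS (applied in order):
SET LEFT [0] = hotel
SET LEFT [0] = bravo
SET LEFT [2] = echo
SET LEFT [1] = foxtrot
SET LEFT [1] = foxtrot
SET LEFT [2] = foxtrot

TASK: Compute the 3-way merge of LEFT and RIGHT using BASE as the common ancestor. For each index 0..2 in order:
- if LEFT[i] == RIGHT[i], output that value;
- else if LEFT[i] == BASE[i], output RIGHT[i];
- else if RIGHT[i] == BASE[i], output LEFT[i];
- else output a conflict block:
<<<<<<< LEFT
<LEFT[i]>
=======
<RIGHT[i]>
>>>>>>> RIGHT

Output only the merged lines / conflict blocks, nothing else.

Answer: bravo
foxtrot
foxtrot

Derivation:
Final LEFT:  [bravo, foxtrot, foxtrot]
Final RIGHT: [india, charlie, lima]
i=0: L=bravo, R=india=BASE -> take LEFT -> bravo
i=1: L=foxtrot, R=charlie=BASE -> take LEFT -> foxtrot
i=2: L=foxtrot, R=lima=BASE -> take LEFT -> foxtrot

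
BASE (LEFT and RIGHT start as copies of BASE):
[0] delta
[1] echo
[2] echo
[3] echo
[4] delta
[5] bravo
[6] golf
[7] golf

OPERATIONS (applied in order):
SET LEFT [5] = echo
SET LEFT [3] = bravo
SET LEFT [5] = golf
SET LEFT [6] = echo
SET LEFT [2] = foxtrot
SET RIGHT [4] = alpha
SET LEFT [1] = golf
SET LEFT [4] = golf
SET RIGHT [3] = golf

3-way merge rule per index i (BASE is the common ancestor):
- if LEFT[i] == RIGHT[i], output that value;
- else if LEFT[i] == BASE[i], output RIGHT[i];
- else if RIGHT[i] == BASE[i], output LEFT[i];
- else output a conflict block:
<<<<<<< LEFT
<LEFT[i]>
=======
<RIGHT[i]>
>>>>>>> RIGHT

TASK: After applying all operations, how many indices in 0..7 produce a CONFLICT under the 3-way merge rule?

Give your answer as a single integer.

Answer: 2

Derivation:
Final LEFT:  [delta, golf, foxtrot, bravo, golf, golf, echo, golf]
Final RIGHT: [delta, echo, echo, golf, alpha, bravo, golf, golf]
i=0: L=delta R=delta -> agree -> delta
i=1: L=golf, R=echo=BASE -> take LEFT -> golf
i=2: L=foxtrot, R=echo=BASE -> take LEFT -> foxtrot
i=3: BASE=echo L=bravo R=golf all differ -> CONFLICT
i=4: BASE=delta L=golf R=alpha all differ -> CONFLICT
i=5: L=golf, R=bravo=BASE -> take LEFT -> golf
i=6: L=echo, R=golf=BASE -> take LEFT -> echo
i=7: L=golf R=golf -> agree -> golf
Conflict count: 2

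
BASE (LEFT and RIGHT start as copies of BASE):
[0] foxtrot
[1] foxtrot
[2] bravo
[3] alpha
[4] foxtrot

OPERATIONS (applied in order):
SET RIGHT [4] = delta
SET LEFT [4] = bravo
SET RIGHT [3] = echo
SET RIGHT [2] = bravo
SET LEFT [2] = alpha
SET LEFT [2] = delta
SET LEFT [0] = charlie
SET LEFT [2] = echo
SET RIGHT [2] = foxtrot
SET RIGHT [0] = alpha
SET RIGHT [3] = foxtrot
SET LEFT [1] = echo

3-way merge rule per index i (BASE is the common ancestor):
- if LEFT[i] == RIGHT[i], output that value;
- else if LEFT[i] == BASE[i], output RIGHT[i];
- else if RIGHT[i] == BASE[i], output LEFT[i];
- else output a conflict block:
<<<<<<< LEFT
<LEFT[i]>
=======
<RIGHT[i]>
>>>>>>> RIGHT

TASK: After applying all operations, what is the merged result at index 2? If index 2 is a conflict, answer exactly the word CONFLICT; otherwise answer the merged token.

Final LEFT:  [charlie, echo, echo, alpha, bravo]
Final RIGHT: [alpha, foxtrot, foxtrot, foxtrot, delta]
i=0: BASE=foxtrot L=charlie R=alpha all differ -> CONFLICT
i=1: L=echo, R=foxtrot=BASE -> take LEFT -> echo
i=2: BASE=bravo L=echo R=foxtrot all differ -> CONFLICT
i=3: L=alpha=BASE, R=foxtrot -> take RIGHT -> foxtrot
i=4: BASE=foxtrot L=bravo R=delta all differ -> CONFLICT
Index 2 -> CONFLICT

Answer: CONFLICT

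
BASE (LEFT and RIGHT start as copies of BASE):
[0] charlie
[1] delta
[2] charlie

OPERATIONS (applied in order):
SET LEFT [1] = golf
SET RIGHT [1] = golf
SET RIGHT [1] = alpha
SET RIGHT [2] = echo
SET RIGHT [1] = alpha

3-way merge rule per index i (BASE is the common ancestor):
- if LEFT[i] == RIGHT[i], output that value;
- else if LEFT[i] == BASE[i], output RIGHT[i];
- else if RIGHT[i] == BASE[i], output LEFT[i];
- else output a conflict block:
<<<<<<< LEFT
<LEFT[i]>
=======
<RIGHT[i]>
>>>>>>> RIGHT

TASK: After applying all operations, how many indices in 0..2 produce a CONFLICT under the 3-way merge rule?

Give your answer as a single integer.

Final LEFT:  [charlie, golf, charlie]
Final RIGHT: [charlie, alpha, echo]
i=0: L=charlie R=charlie -> agree -> charlie
i=1: BASE=delta L=golf R=alpha all differ -> CONFLICT
i=2: L=charlie=BASE, R=echo -> take RIGHT -> echo
Conflict count: 1

Answer: 1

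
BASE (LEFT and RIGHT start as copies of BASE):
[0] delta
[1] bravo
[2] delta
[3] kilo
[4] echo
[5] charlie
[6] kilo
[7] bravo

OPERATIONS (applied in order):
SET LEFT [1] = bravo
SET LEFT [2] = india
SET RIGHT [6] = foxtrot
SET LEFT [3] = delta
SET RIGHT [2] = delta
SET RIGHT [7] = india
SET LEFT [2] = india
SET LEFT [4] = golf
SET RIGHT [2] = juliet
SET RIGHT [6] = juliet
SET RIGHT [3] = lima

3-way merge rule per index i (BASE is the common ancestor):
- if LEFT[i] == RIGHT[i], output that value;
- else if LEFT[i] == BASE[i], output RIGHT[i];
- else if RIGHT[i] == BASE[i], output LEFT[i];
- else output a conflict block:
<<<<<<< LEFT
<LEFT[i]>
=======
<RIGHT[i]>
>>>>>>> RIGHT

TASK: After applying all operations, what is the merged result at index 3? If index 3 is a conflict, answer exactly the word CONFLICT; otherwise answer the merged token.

Final LEFT:  [delta, bravo, india, delta, golf, charlie, kilo, bravo]
Final RIGHT: [delta, bravo, juliet, lima, echo, charlie, juliet, india]
i=0: L=delta R=delta -> agree -> delta
i=1: L=bravo R=bravo -> agree -> bravo
i=2: BASE=delta L=india R=juliet all differ -> CONFLICT
i=3: BASE=kilo L=delta R=lima all differ -> CONFLICT
i=4: L=golf, R=echo=BASE -> take LEFT -> golf
i=5: L=charlie R=charlie -> agree -> charlie
i=6: L=kilo=BASE, R=juliet -> take RIGHT -> juliet
i=7: L=bravo=BASE, R=india -> take RIGHT -> india
Index 3 -> CONFLICT

Answer: CONFLICT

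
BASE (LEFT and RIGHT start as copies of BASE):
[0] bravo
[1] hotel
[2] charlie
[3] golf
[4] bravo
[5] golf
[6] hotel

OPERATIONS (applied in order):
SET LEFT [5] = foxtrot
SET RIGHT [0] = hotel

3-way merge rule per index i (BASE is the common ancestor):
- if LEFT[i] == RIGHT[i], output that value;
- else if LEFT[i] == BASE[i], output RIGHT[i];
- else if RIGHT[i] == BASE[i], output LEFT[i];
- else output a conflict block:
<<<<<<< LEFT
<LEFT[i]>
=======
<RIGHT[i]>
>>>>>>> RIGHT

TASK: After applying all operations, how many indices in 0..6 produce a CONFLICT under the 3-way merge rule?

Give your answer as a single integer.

Final LEFT:  [bravo, hotel, charlie, golf, bravo, foxtrot, hotel]
Final RIGHT: [hotel, hotel, charlie, golf, bravo, golf, hotel]
i=0: L=bravo=BASE, R=hotel -> take RIGHT -> hotel
i=1: L=hotel R=hotel -> agree -> hotel
i=2: L=charlie R=charlie -> agree -> charlie
i=3: L=golf R=golf -> agree -> golf
i=4: L=bravo R=bravo -> agree -> bravo
i=5: L=foxtrot, R=golf=BASE -> take LEFT -> foxtrot
i=6: L=hotel R=hotel -> agree -> hotel
Conflict count: 0

Answer: 0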